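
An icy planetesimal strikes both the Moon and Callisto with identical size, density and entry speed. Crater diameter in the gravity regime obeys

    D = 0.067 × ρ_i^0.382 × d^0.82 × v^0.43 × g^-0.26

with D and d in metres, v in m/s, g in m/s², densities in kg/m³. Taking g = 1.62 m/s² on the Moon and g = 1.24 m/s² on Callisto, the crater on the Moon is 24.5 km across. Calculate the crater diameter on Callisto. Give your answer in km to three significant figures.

D ≈ 26.3 km

All impactor-dependent factors cancel in the ratio, leaving D_Callisto/D_Moon = (g_Callisto/g_Moon)^-0.26.
(1.24/1.62)^-0.26 = 0.7654^-0.26 = 1.072
D_Callisto = 1.072 × 24.5 km = 26.3 km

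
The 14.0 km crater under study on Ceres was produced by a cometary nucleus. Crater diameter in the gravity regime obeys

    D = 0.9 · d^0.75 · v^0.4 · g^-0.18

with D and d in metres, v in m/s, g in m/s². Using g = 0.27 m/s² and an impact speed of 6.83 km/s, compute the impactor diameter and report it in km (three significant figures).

d ≈ 2.56 km

Rearranging for d: d = [D / (0.9 · 6830^0.4 · 0.27^-0.18)]^(1/0.75).
D = 14000 m.
6830^0.4 = 34.18
0.27^-0.18 = 1.266
Denominator = 0.9 × 34.18 × 1.266 = 38.94
D / 38.94 = 14000 / 38.94 = 359.5
d = 359.5^(1/0.75) = 359.5^1.3333 = 2556 m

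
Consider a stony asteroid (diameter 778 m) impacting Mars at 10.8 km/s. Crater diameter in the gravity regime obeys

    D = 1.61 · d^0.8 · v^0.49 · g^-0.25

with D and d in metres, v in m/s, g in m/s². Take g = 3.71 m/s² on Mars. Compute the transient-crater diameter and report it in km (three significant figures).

In SI units: v = 10800 m/s.
d^0.8 = 778^0.8 = 205.5
v^0.49 = 10800^0.49 = 94.71
g^-0.25 = 3.71^-0.25 = 0.7205
D = 1.61 × 205.5 × 94.71 × 0.7205 = 22577 m
   = 22.58 km

D ≈ 22.6 km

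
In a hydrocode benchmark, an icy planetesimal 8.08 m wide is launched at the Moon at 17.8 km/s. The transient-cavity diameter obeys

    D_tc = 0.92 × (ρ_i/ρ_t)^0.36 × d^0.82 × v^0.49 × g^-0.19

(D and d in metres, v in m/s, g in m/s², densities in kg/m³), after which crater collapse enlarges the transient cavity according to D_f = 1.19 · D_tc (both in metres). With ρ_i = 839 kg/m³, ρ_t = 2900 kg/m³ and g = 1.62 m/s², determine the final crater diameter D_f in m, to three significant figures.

v = 17800 m/s.
(ρ_i/ρ_t)^0.36 = (839/2900)^0.36 = 0.6399
d^0.82 = 8.08^0.82 = 5.547
v^0.49 = 17800^0.49 = 121.0
g^-0.19 = 1.62^-0.19 = 0.9124
D_tc = 0.92 × 0.6399 × 5.547 × 121.0 × 0.9124 = 360.5 m
D_f = 1.19 × 360.5 = 429.0 m

D_f ≈ 429 m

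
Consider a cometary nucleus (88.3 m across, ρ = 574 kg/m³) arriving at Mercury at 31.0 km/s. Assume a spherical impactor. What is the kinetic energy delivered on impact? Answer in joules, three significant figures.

v = 31000 m/s.
Mass m = (π/6) ρ d³ = (π/6) × 574 × (88.3)³ = 2.069 × 10^8 kg
E = ½ m v² = 0.5 × 2.069 × 10^8 × (31000)² = 9.942 × 10^16 J

E ≈ 9.94 × 10^16 J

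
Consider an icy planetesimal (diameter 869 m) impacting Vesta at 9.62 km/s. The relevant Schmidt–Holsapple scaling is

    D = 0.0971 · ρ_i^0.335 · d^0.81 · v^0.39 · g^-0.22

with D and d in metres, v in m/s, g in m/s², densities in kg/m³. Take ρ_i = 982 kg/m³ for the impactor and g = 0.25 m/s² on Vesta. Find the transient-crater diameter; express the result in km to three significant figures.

D ≈ 11.4 km

In SI units: v = 9620 m/s.
ρ_i^0.335 = 982^0.335 = 10.05
d^0.81 = 869^0.81 = 240.2
v^0.39 = 9620^0.39 = 35.76
g^-0.22 = 0.25^-0.22 = 1.357
D = 0.0971 × 10.05 × 240.2 × 35.76 × 1.357 = 11375 m
   = 11.37 km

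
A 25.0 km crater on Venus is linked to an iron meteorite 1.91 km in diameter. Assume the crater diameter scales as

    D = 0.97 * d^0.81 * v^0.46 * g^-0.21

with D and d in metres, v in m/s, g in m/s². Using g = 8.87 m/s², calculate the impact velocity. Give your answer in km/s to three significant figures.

v ≈ 17.6 km/s

Rearranging for v: v = [D / (0.97 · 1910^0.81 · 8.87^-0.21)]^(1/0.46).
D = 25000 m.
1910^0.81 = 454.6
8.87^-0.21 = 0.6323
Denominator = 0.97 × 454.6 × 0.6323 = 278.8
D / 278.8 = 25000 / 278.8 = 89.67
v = 89.67^(1/0.46) = 89.67^2.1739 = 17574 m/s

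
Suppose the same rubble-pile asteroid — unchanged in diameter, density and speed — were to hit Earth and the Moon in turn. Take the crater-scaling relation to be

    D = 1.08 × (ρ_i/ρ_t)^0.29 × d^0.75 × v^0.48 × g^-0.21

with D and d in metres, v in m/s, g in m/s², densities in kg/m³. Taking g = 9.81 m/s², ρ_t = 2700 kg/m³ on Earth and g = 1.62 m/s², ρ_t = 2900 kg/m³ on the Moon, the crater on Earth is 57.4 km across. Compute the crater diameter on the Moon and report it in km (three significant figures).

The impactor-only factors (d, v, ρ_i) cancel in the ratio, leaving D_Moon/D_Earth = (g_Moon/g_Earth)^-0.21 · (ρ_t,Earth/ρ_t,Moon)^0.29.
(1.62/9.81)^-0.21 = 0.1651^-0.21 = 1.460
(2700/2900)^0.29 = 0.9310^0.29 = 0.9795
Ratio = 1.460 × 0.9795 = 1.430
D_Moon = 1.430 × 57.4 km = 82.1 km

D ≈ 82.1 km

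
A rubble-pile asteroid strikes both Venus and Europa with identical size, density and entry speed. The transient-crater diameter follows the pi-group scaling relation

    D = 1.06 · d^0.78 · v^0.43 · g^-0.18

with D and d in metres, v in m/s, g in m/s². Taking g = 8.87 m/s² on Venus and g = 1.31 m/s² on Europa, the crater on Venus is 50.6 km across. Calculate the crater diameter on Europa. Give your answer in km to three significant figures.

All impactor-dependent factors cancel in the ratio, leaving D_Europa/D_Venus = (g_Europa/g_Venus)^-0.18.
(1.31/8.87)^-0.18 = 0.1477^-0.18 = 1.411
D_Europa = 1.411 × 50.6 km = 71.4 km

D ≈ 71.4 km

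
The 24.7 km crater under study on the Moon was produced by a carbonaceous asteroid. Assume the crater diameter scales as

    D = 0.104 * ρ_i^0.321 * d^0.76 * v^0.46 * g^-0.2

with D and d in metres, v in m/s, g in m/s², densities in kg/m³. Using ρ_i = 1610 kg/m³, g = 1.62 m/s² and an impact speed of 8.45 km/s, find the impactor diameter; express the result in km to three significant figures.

Rearranging for d: d = [D / (0.104 · 1610^0.321 · 8450^0.46 · 1.62^-0.2)]^(1/0.76).
D = 24700 m.
1610^0.321 = 10.70
8450^0.46 = 64.03
1.62^-0.2 = 0.9080
Denominator = 0.104 × 10.70 × 64.03 × 0.9080 = 64.70
D / 64.70 = 24700 / 64.70 = 381.8
d = 381.8^(1/0.76) = 381.8^1.3158 = 2496 m

d ≈ 2.50 km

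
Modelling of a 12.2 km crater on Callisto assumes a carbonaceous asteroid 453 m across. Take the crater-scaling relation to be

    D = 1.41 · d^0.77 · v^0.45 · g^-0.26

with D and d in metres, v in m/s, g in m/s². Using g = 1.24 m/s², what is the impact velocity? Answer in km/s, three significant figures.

v ≈ 18.1 km/s

Rearranging for v: v = [D / (1.41 · 453^0.77 · 1.24^-0.26)]^(1/0.45).
D = 12200 m.
453^0.77 = 111.0
1.24^-0.26 = 0.9456
Denominator = 1.41 × 111.0 × 0.9456 = 148.0
D / 148.0 = 12200 / 148.0 = 82.43
v = 82.43^(1/0.45) = 82.43^2.2222 = 18110 m/s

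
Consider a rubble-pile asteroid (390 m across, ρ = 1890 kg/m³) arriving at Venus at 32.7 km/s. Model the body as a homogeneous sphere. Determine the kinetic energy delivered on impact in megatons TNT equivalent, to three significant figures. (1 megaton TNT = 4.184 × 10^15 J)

E ≈ 7500 Mt TNT

v = 32700 m/s.
Mass m = (π/6) ρ d³ = (π/6) × 1890 × (390)³ = 5.870 × 10^10 kg
E = ½ m v² = 0.5 × 5.870 × 10^10 × (32700)² = 3.138 × 10^19 J
   = 3.138 × 10^19 / 4.184×10^15 = 7500 Mt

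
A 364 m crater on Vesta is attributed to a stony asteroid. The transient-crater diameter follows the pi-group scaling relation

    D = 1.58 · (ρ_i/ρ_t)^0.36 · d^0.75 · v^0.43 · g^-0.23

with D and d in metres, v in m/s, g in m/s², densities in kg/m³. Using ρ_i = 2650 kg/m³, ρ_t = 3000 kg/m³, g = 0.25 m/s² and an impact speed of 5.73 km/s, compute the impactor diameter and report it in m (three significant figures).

Rearranging for d: d = [D / (1.58 · (2650/3000)^0.36 · 5730^0.43 · 0.25^-0.23)]^(1/0.75).
(2650/3000)^0.36 = 0.9563
5730^0.43 = 41.31
0.25^-0.23 = 1.376
Denominator = 1.58 × 0.9563 × 41.31 × 1.376 = 85.89
D / 85.89 = 364 / 85.89 = 4.238
d = 4.238^(1/0.75) = 4.238^1.3333 = 6.858 m

d ≈ 6.86 m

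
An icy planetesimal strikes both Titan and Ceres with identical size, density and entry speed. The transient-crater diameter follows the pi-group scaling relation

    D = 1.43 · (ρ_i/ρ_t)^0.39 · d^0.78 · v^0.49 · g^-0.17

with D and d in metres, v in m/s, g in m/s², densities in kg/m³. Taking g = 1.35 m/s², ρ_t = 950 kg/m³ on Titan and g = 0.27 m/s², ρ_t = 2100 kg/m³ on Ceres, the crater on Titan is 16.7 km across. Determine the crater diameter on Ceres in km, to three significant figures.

D ≈ 16.1 km

The impactor-only factors (d, v, ρ_i) cancel in the ratio, leaving D_Ceres/D_Titan = (g_Ceres/g_Titan)^-0.17 · (ρ_t,Titan/ρ_t,Ceres)^0.39.
(0.27/1.35)^-0.17 = 0.2000^-0.17 = 1.315
(950/2100)^0.39 = 0.4524^0.39 = 0.7339
Ratio = 1.315 × 0.7339 = 0.9651
D_Ceres = 0.9651 × 16.7 km = 16.1 km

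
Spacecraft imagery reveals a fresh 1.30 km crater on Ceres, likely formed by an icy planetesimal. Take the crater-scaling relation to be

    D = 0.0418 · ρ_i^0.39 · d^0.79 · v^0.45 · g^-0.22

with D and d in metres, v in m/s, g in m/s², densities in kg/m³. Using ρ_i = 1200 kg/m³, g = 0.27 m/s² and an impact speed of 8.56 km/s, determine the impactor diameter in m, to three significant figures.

Rearranging for d: d = [D / (0.0418 · 1200^0.39 · 8560^0.45 · 0.27^-0.22)]^(1/0.79).
D = 1300 m.
1200^0.39 = 15.88
8560^0.45 = 58.83
0.27^-0.22 = 1.334
Denominator = 0.0418 × 15.88 × 58.83 × 1.334 = 52.09
D / 52.09 = 1300 / 52.09 = 24.96
d = 24.96^(1/0.79) = 24.96^1.2658 = 58.70 m

d ≈ 58.7 m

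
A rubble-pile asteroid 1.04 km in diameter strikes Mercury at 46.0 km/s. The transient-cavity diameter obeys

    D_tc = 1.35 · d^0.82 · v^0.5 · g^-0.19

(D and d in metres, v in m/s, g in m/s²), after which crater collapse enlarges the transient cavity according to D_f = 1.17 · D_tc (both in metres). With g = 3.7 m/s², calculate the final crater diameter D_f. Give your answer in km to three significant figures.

In SI: d = 1040 m, v = 46000 m/s.
d^0.82 = 1040^0.82 = 297.8
v^0.5 = 46000^0.5 = 214.5
g^-0.19 = 3.7^-0.19 = 0.7799
D_tc = 1.35 × 297.8 × 214.5 × 0.7799 = 67260 m
D_f = 1.17 × 67260 = 78694 m
     = 78.69 km

D_f ≈ 78.7 km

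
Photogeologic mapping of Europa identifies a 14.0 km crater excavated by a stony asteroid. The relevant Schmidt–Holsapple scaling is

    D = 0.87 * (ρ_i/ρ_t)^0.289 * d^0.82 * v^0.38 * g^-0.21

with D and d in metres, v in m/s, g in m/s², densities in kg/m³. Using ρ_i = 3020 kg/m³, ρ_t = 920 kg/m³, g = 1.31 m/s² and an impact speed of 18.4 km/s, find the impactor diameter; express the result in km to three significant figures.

d ≈ 1.00 km

Rearranging for d: d = [D / (0.87 · (3020/920)^0.289 · 18400^0.38 · 1.31^-0.21)]^(1/0.82).
D = 14000 m.
(3020/920)^0.289 = 1.410
18400^0.38 = 41.75
1.31^-0.21 = 0.9449
Denominator = 0.87 × 1.410 × 41.75 × 0.9449 = 48.39
D / 48.39 = 14000 / 48.39 = 289.3
d = 289.3^(1/0.82) = 289.3^1.2195 = 1004 m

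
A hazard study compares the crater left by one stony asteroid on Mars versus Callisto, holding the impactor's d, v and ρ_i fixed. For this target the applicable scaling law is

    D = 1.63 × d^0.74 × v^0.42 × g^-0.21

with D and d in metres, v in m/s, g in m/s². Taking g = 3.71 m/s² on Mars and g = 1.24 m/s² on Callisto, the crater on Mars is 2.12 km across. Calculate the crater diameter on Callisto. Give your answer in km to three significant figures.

All impactor-dependent factors cancel in the ratio, leaving D_Callisto/D_Mars = (g_Callisto/g_Mars)^-0.21.
(1.24/3.71)^-0.21 = 0.3342^-0.21 = 1.259
D_Callisto = 1.259 × 2.12 km = 2.67 km

D ≈ 2.67 km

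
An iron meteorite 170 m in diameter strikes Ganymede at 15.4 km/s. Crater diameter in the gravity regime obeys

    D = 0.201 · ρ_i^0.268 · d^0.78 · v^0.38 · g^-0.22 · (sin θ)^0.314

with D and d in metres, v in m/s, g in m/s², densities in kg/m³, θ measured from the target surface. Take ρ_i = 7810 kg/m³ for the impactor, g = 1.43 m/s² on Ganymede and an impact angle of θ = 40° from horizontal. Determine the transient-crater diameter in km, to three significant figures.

D ≈ 3.83 km

In SI units: v = 15400 m/s.
ρ_i^0.268 = 7810^0.268 = 11.05
d^0.78 = 170^0.78 = 54.92
v^0.38 = 15400^0.38 = 39.02
g^-0.22 = 1.43^-0.22 = 0.9243
(sin 40°)^0.314 = 0.6428^0.314 = 0.8704
D = 0.201 × 11.05 × 54.92 × 39.02 × 0.9243 × 0.8704 = 3829 m
   = 3.829 km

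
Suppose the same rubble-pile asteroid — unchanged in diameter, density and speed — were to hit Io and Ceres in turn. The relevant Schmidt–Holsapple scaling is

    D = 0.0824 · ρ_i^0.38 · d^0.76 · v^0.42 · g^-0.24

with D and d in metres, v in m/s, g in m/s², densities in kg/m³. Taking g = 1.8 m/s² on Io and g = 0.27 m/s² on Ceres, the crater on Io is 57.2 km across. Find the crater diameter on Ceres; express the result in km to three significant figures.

D ≈ 90.2 km

All impactor-dependent factors cancel in the ratio, leaving D_Ceres/D_Io = (g_Ceres/g_Io)^-0.24.
(0.27/1.8)^-0.24 = 0.1500^-0.24 = 1.577
D_Ceres = 1.577 × 57.2 km = 90.2 km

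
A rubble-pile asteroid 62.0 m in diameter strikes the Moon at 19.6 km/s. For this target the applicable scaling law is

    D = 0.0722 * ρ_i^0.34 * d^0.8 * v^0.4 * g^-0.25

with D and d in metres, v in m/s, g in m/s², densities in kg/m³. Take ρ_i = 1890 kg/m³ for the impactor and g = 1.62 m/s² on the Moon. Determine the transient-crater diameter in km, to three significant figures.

In SI units: v = 19600 m/s.
ρ_i^0.34 = 1890^0.34 = 13.00
d^0.8 = 62^0.8 = 27.16
v^0.4 = 19600^0.4 = 52.11
g^-0.25 = 1.62^-0.25 = 0.8864
D = 0.0722 × 13.00 × 27.16 × 52.11 × 0.8864 = 1178 m
   = 1.178 km

D ≈ 1.18 km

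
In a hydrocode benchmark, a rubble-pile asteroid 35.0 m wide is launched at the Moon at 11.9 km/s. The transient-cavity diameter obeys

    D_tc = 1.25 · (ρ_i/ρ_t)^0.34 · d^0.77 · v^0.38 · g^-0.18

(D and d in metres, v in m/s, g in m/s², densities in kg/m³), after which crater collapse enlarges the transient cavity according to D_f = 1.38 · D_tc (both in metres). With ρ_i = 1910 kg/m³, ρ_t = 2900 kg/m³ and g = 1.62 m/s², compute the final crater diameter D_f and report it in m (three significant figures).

D_f ≈ 750 m

v = 11900 m/s.
(ρ_i/ρ_t)^0.34 = (1910/2900)^0.34 = 0.8676
d^0.77 = 35^0.77 = 15.45
v^0.38 = 11900^0.38 = 35.38
g^-0.18 = 1.62^-0.18 = 0.9168
D_tc = 1.25 × 0.8676 × 15.45 × 35.38 × 0.9168 = 543.5 m
D_f = 1.38 × 543.5 = 750.0 m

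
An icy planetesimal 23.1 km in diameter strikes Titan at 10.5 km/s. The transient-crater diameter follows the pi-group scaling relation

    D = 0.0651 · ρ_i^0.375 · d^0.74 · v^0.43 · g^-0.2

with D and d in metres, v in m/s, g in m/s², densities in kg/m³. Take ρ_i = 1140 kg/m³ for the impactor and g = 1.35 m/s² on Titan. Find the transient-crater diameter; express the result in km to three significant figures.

D ≈ 78.0 km

In SI units: d = 23100 m, v = 10500 m/s.
ρ_i^0.375 = 1140^0.375 = 14.01
d^0.74 = 23100^0.74 = 1695
v^0.43 = 10500^0.43 = 53.59
g^-0.2 = 1.35^-0.2 = 0.9417
D = 0.0651 × 14.01 × 1695 × 53.59 × 0.9417 = 78016 m
   = 78.02 km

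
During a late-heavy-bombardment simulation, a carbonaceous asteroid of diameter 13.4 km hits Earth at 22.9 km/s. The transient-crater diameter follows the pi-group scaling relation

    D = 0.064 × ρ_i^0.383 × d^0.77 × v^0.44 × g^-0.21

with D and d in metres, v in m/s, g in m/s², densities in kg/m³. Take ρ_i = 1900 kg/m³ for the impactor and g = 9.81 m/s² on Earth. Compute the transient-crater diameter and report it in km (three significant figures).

D ≈ 89.1 km

In SI units: d = 13400 m, v = 22900 m/s.
ρ_i^0.383 = 1900^0.383 = 18.02
d^0.77 = 13400^0.77 = 1506
v^0.44 = 22900^0.44 = 82.86
g^-0.21 = 9.81^-0.21 = 0.6191
D = 0.064 × 18.02 × 1506 × 82.86 × 0.6191 = 89097 m
   = 89.10 km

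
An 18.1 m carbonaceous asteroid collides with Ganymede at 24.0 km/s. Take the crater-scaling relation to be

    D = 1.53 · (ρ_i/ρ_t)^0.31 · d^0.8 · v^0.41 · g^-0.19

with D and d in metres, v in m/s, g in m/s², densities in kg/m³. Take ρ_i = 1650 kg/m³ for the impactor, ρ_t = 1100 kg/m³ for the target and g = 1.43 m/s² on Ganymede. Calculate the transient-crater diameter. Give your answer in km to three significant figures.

In SI units: v = 24000 m/s.
(ρ_i/ρ_t)^0.31 = (1650/1100)^0.31 = 1.134
d^0.8 = 18.1^0.8 = 10.14
v^0.41 = 24000^0.41 = 62.50
g^-0.19 = 1.43^-0.19 = 0.9343
D = 1.53 × 1.134 × 10.14 × 62.50 × 0.9343 = 1027 m
   = 1.027 km

D ≈ 1.03 km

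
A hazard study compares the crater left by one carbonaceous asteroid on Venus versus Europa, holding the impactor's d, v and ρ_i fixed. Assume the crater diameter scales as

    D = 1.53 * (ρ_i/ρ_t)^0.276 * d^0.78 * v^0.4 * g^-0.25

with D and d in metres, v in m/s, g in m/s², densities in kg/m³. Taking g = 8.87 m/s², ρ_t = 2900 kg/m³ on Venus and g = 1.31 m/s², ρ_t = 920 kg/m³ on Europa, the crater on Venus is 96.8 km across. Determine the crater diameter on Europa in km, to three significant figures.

D ≈ 214 km

The impactor-only factors (d, v, ρ_i) cancel in the ratio, leaving D_Europa/D_Venus = (g_Europa/g_Venus)^-0.25 · (ρ_t,Venus/ρ_t,Europa)^0.276.
(1.31/8.87)^-0.25 = 0.1477^-0.25 = 1.613
(2900/920)^0.276 = 3.152^0.276 = 1.373
Ratio = 1.613 × 1.373 = 2.215
D_Europa = 2.215 × 96.8 km = 214 km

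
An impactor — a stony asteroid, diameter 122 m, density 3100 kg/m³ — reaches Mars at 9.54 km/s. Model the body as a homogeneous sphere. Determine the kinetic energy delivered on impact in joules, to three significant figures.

v = 9540 m/s.
Mass m = (π/6) ρ d³ = (π/6) × 3100 × (122)³ = 2.947 × 10^9 kg
E = ½ m v² = 0.5 × 2.947 × 10^9 × (9540)² = 1.341 × 10^17 J

E ≈ 1.34 × 10^17 J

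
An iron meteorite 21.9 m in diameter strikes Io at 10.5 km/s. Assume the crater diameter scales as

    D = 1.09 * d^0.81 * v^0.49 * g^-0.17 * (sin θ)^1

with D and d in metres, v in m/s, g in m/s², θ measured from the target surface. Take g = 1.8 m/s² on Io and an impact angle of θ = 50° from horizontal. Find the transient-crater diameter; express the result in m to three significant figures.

D ≈ 860 m

In SI units: v = 10500 m/s.
d^0.81 = 21.9^0.81 = 12.18
v^0.49 = 10500^0.49 = 93.41
g^-0.17 = 1.8^-0.17 = 0.9049
(sin 50°)^1 = 0.7660^1 = 0.7660
D = 1.09 × 12.18 × 93.41 × 0.9049 × 0.7660 = 859.6 m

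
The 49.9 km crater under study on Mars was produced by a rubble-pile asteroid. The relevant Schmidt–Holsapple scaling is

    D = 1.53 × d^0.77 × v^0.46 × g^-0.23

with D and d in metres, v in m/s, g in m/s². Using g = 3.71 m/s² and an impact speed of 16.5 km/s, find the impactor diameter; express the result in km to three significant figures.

Rearranging for d: d = [D / (1.53 · 16500^0.46 · 3.71^-0.23)]^(1/0.77).
D = 49900 m.
16500^0.46 = 87.10
3.71^-0.23 = 0.7397
Denominator = 1.53 × 87.10 × 0.7397 = 98.57
D / 98.57 = 49900 / 98.57 = 506.2
d = 506.2^(1/0.77) = 506.2^1.2987 = 3252 m

d ≈ 3.25 km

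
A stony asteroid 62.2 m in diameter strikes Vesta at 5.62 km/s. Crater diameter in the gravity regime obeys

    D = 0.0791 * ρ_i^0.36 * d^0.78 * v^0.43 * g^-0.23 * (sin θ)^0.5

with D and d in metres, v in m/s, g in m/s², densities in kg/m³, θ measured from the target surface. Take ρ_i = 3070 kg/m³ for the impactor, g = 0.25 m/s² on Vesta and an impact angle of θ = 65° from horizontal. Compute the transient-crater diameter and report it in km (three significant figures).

D ≈ 1.92 km

In SI units: v = 5620 m/s.
ρ_i^0.36 = 3070^0.36 = 18.00
d^0.78 = 62.2^0.78 = 25.07
v^0.43 = 5620^0.43 = 40.96
g^-0.23 = 0.25^-0.23 = 1.376
(sin 65°)^0.5 = 0.9063^0.5 = 0.9520
D = 0.0791 × 18.00 × 25.07 × 40.96 × 1.376 × 0.9520 = 1915 m
   = 1.915 km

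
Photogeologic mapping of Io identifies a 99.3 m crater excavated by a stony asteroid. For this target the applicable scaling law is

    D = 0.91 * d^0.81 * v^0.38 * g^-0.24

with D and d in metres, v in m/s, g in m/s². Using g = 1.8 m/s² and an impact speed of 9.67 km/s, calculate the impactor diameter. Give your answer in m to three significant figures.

d ≈ 5.27 m

Rearranging for d: d = [D / (0.91 · 9670^0.38 · 1.8^-0.24)]^(1/0.81).
9670^0.38 = 32.69
1.8^-0.24 = 0.8684
Denominator = 0.91 × 32.69 × 0.8684 = 25.83
D / 25.83 = 99.3 / 25.83 = 3.844
d = 3.844^(1/0.81) = 3.844^1.2346 = 5.272 m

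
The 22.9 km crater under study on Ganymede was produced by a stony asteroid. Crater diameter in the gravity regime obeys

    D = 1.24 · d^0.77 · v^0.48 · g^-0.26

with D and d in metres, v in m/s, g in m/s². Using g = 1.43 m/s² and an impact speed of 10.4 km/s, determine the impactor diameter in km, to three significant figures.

Rearranging for d: d = [D / (1.24 · 10400^0.48 · 1.43^-0.26)]^(1/0.77).
D = 22900 m.
10400^0.48 = 84.76
1.43^-0.26 = 0.9112
Denominator = 1.24 × 84.76 × 0.9112 = 95.77
D / 95.77 = 22900 / 95.77 = 239.1
d = 239.1^(1/0.77) = 239.1^1.2987 = 1228 m

d ≈ 1.23 km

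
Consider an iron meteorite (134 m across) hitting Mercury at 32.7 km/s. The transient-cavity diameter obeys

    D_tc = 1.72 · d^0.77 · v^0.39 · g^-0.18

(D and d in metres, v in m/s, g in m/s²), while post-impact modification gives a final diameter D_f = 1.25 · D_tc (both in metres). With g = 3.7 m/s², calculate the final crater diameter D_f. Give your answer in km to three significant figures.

D_f ≈ 4.25 km

v = 32700 m/s.
d^0.77 = 134^0.77 = 43.44
v^0.39 = 32700^0.39 = 57.63
g^-0.18 = 3.7^-0.18 = 0.7902
D_tc = 1.72 × 43.44 × 57.63 × 0.7902 = 3403 m
D_f = 1.25 × 3403 = 4254 m
     = 4.254 km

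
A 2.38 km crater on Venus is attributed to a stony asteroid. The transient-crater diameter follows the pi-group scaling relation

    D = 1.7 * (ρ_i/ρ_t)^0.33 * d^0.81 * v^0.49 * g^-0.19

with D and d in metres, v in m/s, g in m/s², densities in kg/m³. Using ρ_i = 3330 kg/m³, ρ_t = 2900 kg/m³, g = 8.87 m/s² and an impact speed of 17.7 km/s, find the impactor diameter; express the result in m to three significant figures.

Rearranging for d: d = [D / (1.7 · (3330/2900)^0.33 · 17700^0.49 · 8.87^-0.19)]^(1/0.81).
D = 2380 m.
(3330/2900)^0.33 = 1.047
17700^0.49 = 120.6
8.87^-0.19 = 0.6605
Denominator = 1.7 × 1.047 × 120.6 × 0.6605 = 141.8
D / 141.8 = 2380 / 141.8 = 16.78
d = 16.78^(1/0.81) = 16.78^1.2346 = 32.52 m

d ≈ 32.5 m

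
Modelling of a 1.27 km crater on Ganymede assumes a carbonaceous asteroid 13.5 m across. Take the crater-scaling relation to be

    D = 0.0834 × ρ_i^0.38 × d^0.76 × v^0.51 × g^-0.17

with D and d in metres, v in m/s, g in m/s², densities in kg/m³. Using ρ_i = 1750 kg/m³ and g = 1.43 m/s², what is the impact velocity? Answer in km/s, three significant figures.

Rearranging for v: v = [D / (0.0834 · 1750^0.38 · 13.5^0.76 · 1.43^-0.17)]^(1/0.51).
D = 1270 m.
1750^0.38 = 17.07
13.5^0.76 = 7.229
1.43^-0.17 = 0.9410
Denominator = 0.0834 × 17.07 × 7.229 × 0.9410 = 9.684
D / 9.684 = 1270 / 9.684 = 131.1
v = 131.1^(1/0.51) = 131.1^1.9608 = 14197 m/s

v ≈ 14.2 km/s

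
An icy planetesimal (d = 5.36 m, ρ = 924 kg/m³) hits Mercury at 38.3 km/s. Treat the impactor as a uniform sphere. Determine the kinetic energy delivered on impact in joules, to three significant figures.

v = 38300 m/s.
Mass m = (π/6) ρ d³ = (π/6) × 924 × (5.36)³ = 7.450 × 10^4 kg
E = ½ m v² = 0.5 × 7.450 × 10^4 × (38300)² = 5.464 × 10^13 J

E ≈ 5.46 × 10^13 J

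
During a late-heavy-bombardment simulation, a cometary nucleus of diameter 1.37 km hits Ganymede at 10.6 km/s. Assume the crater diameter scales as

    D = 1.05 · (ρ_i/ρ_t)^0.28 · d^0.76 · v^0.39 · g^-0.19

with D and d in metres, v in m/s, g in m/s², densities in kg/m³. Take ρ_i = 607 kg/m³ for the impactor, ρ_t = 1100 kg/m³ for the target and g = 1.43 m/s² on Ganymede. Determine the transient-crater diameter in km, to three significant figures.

In SI units: d = 1370 m, v = 10600 m/s.
(ρ_i/ρ_t)^0.28 = (607/1100)^0.28 = 0.8466
d^0.76 = 1370^0.76 = 242.1
v^0.39 = 10600^0.39 = 37.14
g^-0.19 = 1.43^-0.19 = 0.9343
D = 1.05 × 0.8466 × 242.1 × 37.14 × 0.9343 = 7468 m
   = 7.468 km

D ≈ 7.47 km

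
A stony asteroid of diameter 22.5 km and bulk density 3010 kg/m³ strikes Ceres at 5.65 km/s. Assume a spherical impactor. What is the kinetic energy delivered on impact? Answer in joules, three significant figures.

d = 22500 m; v = 5650 m/s.
Mass m = (π/6) ρ d³ = (π/6) × 3010 × (22500)³ = 1.795 × 10^16 kg
E = ½ m v² = 0.5 × 1.795 × 10^16 × (5650)² = 2.865 × 10^23 J

E ≈ 2.87 × 10^23 J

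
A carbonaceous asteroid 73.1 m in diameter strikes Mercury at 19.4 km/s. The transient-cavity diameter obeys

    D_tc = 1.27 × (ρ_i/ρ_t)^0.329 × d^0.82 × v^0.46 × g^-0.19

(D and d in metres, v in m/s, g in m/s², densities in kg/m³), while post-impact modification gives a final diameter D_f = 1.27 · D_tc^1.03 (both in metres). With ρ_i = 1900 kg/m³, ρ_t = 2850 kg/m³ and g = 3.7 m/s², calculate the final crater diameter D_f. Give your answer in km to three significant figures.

D_f ≈ 4.42 km

v = 19400 m/s.
(ρ_i/ρ_t)^0.329 = (1900/2850)^0.329 = 0.8751
d^0.82 = 73.1^0.82 = 33.76
v^0.46 = 19400^0.46 = 93.84
g^-0.19 = 3.7^-0.19 = 0.7799
D_tc = 1.27 × 0.8751 × 33.76 × 93.84 × 0.7799 = 2746 m
D_f = 1.27 × (2746)^1.03 = 4422 m
     = 4.422 km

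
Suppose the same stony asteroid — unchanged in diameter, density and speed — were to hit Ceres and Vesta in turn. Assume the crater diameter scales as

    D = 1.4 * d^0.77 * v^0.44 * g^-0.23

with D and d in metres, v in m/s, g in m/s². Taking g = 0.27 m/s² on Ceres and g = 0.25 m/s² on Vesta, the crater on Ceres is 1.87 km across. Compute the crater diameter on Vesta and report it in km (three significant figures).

D ≈ 1.90 km

All impactor-dependent factors cancel in the ratio, leaving D_Vesta/D_Ceres = (g_Vesta/g_Ceres)^-0.23.
(0.25/0.27)^-0.23 = 0.9259^-0.23 = 1.018
D_Vesta = 1.018 × 1.87 km = 1.90 km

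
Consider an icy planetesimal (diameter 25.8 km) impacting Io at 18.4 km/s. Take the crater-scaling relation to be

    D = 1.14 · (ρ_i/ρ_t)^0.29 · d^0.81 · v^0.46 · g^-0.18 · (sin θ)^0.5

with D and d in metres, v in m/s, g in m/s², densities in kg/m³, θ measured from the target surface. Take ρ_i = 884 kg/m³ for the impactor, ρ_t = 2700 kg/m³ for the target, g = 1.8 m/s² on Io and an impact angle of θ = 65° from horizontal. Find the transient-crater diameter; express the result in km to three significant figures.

In SI units: d = 25800 m, v = 18400 m/s.
(ρ_i/ρ_t)^0.29 = (884/2700)^0.29 = 0.7234
d^0.81 = 25800^0.81 = 3745
v^0.46 = 18400^0.46 = 91.58
g^-0.18 = 1.8^-0.18 = 0.8996
(sin 65°)^0.5 = 0.9063^0.5 = 0.9520
D = 1.14 × 0.7234 × 3745 × 91.58 × 0.8996 × 0.9520 = 2.422 × 10^5 m
   = 242.2 km

D ≈ 242 km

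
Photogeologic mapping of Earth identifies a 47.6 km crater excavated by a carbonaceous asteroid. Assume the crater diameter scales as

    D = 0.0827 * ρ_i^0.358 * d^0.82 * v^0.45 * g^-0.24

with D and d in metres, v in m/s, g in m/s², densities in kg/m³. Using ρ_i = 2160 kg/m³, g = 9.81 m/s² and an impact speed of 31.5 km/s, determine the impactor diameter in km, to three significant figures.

Rearranging for d: d = [D / (0.0827 · 2160^0.358 · 31500^0.45 · 9.81^-0.24)]^(1/0.82).
D = 47600 m.
2160^0.358 = 15.62
31500^0.45 = 105.7
9.81^-0.24 = 0.5781
Denominator = 0.0827 × 15.62 × 105.7 × 0.5781 = 78.93
D / 78.93 = 47600 / 78.93 = 603.1
d = 603.1^(1/0.82) = 603.1^1.2195 = 2459 m

d ≈ 2.46 km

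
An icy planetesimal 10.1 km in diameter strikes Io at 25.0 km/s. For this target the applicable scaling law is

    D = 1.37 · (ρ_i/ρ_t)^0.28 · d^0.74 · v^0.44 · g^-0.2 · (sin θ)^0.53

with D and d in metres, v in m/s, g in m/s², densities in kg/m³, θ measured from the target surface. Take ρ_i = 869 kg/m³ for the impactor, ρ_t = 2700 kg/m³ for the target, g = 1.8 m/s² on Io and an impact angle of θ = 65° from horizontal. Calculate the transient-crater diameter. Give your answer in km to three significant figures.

In SI units: d = 10100 m, v = 25000 m/s.
(ρ_i/ρ_t)^0.28 = (869/2700)^0.28 = 0.7280
d^0.74 = 10100^0.74 = 918.8
v^0.44 = 25000^0.44 = 86.12
g^-0.2 = 1.8^-0.2 = 0.8891
(sin 65°)^0.53 = 0.9063^0.53 = 0.9492
D = 1.37 × 0.7280 × 918.8 × 86.12 × 0.8891 × 0.9492 = 66602 m
   = 66.60 km

D ≈ 66.6 km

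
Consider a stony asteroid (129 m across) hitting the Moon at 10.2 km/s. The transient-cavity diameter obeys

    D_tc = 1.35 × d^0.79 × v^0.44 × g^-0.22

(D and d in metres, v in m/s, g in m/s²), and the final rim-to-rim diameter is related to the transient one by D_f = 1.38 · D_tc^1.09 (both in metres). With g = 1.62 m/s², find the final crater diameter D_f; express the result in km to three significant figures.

v = 10200 m/s.
d^0.79 = 129^0.79 = 46.49
v^0.44 = 10200^0.44 = 58.05
g^-0.22 = 1.62^-0.22 = 0.8993
D_tc = 1.35 × 46.49 × 58.05 × 0.8993 = 3276 m
D_f = 1.38 × (3276)^1.09 = 9367 m
     = 9.367 km

D_f ≈ 9.37 km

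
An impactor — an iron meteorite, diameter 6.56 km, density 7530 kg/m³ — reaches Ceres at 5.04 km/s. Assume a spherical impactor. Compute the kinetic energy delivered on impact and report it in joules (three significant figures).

E ≈ 1.41 × 10^22 J

d = 6560 m; v = 5040 m/s.
Mass m = (π/6) ρ d³ = (π/6) × 7530 × (6560)³ = 1.113 × 10^15 kg
E = ½ m v² = 0.5 × 1.113 × 10^15 × (5040)² = 1.414 × 10^22 J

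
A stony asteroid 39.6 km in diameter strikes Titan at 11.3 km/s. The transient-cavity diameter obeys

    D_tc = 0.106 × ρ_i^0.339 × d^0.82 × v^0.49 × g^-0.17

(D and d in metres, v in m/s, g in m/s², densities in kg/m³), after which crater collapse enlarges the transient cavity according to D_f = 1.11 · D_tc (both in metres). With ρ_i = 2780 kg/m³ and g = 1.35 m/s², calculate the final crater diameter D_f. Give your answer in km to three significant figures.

D_f ≈ 938 km

In SI: d = 39600 m, v = 11300 m/s.
ρ_i^0.339 = 2780^0.339 = 14.71
d^0.82 = 39600^0.82 = 5890
v^0.49 = 11300^0.49 = 96.83
g^-0.17 = 1.35^-0.17 = 0.9503
D_tc = 0.106 × 14.71 × 5890 × 96.83 × 0.9503 = 8.451 × 10^5 m
D_f = 1.11 × 8.451 × 10^5 = 9.381 × 10^5 m
     = 938.1 km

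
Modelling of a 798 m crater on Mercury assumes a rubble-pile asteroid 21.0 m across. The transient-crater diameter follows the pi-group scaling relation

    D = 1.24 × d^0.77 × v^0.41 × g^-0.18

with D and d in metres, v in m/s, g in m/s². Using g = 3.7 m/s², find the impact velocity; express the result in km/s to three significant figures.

Rearranging for v: v = [D / (1.24 · 21^0.77 · 3.7^-0.18)]^(1/0.41).
21^0.77 = 10.43
3.7^-0.18 = 0.7902
Denominator = 1.24 × 10.43 × 0.7902 = 10.22
D / 10.22 = 798 / 10.22 = 78.08
v = 78.08^(1/0.41) = 78.08^2.439 = 41296 m/s

v ≈ 41.3 km/s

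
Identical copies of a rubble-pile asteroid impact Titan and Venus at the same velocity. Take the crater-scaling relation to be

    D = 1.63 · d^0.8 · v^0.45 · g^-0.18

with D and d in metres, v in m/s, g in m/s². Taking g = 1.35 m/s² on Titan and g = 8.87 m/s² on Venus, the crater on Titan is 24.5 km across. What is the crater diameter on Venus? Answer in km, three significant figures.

D ≈ 17.5 km

All impactor-dependent factors cancel in the ratio, leaving D_Venus/D_Titan = (g_Venus/g_Titan)^-0.18.
(8.87/1.35)^-0.18 = 6.570^-0.18 = 0.7126
D_Venus = 0.7126 × 24.5 km = 17.5 km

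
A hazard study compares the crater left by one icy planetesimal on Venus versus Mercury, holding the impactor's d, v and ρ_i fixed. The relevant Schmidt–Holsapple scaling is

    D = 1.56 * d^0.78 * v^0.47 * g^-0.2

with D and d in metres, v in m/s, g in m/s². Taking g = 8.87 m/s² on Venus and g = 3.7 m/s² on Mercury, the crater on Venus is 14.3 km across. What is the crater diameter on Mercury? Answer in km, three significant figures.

D ≈ 17.0 km

All impactor-dependent factors cancel in the ratio, leaving D_Mercury/D_Venus = (g_Mercury/g_Venus)^-0.2.
(3.7/8.87)^-0.2 = 0.4171^-0.2 = 1.191
D_Mercury = 1.191 × 14.3 km = 17.0 km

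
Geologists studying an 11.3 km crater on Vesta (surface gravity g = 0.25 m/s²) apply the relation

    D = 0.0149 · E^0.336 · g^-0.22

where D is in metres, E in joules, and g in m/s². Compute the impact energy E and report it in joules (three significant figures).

Rearranging: E = [D / (0.0149 · g^-0.22)]^(1/0.336).
D = 11300 m.
g^-0.22 = 0.25^-0.22 = 1.357
D / (0.0149 × 1.357) = 11300 / (0.02022) = 5.589 × 10^5
E = (5.589 × 10^5)^2.9762 = 1.274 × 10^17 J

E ≈ 1.27 × 10^17 J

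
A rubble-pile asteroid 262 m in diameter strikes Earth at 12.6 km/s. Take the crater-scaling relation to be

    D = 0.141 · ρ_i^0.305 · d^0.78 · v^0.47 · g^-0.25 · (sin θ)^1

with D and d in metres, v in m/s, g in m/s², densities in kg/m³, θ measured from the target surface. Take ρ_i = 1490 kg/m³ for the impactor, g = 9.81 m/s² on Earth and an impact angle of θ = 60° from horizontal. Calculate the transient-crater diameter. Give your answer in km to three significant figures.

In SI units: v = 12600 m/s.
ρ_i^0.305 = 1490^0.305 = 9.286
d^0.78 = 262^0.78 = 76.96
v^0.47 = 12600^0.47 = 84.56
g^-0.25 = 9.81^-0.25 = 0.5650
(sin 60°)^1 = 0.8660^1 = 0.8660
D = 0.141 × 9.286 × 76.96 × 84.56 × 0.5650 × 0.8660 = 4169 m
   = 4.169 km

D ≈ 4.17 km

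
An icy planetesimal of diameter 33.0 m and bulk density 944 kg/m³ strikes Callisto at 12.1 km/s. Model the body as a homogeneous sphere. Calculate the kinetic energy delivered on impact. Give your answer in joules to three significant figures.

E ≈ 1.30 × 10^15 J

v = 12100 m/s.
Mass m = (π/6) ρ d³ = (π/6) × 944 × (33)³ = 1.776 × 10^7 kg
E = ½ m v² = 0.5 × 1.776 × 10^7 × (12100)² = 1.300 × 10^15 J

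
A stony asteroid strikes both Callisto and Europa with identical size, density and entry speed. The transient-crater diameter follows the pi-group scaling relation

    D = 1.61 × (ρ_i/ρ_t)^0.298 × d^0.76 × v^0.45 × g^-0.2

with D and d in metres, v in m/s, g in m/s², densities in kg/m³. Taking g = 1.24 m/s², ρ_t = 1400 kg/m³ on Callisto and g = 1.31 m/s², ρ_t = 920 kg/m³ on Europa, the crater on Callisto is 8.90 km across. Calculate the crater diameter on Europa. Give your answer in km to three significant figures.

D ≈ 9.98 km

The impactor-only factors (d, v, ρ_i) cancel in the ratio, leaving D_Europa/D_Callisto = (g_Europa/g_Callisto)^-0.2 · (ρ_t,Callisto/ρ_t,Europa)^0.298.
(1.31/1.24)^-0.2 = 1.056^-0.2 = 0.9892
(1400/920)^0.298 = 1.522^0.298 = 1.133
Ratio = 0.9892 × 1.133 = 1.121
D_Europa = 1.121 × 8.90 km = 9.98 km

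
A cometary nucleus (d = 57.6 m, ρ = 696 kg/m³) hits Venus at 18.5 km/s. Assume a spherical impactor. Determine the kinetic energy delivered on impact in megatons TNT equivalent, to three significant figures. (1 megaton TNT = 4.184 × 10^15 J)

E ≈ 2.85 Mt TNT

v = 18500 m/s.
Mass m = (π/6) ρ d³ = (π/6) × 696 × (57.6)³ = 6.964 × 10^7 kg
E = ½ m v² = 0.5 × 6.964 × 10^7 × (18500)² = 1.192 × 10^16 J
   = 1.192 × 10^16 / 4.184×10^15 = 2.849 Mt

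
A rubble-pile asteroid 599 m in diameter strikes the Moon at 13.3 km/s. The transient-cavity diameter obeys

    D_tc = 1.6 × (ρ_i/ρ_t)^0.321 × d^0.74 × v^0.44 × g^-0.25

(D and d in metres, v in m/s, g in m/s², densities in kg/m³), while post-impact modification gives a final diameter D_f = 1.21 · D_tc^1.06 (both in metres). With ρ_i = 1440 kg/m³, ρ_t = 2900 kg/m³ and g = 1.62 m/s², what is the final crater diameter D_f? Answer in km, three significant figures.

D_f ≈ 17.5 km

v = 13300 m/s.
(ρ_i/ρ_t)^0.321 = (1440/2900)^0.321 = 0.7987
d^0.74 = 599^0.74 = 113.6
v^0.44 = 13300^0.44 = 65.24
g^-0.25 = 1.62^-0.25 = 0.8864
D_tc = 1.6 × 0.7987 × 113.6 × 65.24 × 0.8864 = 8395 m
D_f = 1.21 × (8395)^1.06 = 17468 m
     = 17.47 km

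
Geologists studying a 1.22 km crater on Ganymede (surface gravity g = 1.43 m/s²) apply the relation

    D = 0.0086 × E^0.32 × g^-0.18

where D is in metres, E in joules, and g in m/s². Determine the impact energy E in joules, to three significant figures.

E ≈ 1.54 × 10^16 J

Rearranging: E = [D / (0.0086 · g^-0.18)]^(1/0.32).
D = 1220 m.
g^-0.18 = 1.43^-0.18 = 0.9376
D / (0.0086 × 0.9376) = 1220 / (8.063 × 10^-3) = 1.513 × 10^5
E = (1.513 × 10^5)^3.125 = 1.538 × 10^16 J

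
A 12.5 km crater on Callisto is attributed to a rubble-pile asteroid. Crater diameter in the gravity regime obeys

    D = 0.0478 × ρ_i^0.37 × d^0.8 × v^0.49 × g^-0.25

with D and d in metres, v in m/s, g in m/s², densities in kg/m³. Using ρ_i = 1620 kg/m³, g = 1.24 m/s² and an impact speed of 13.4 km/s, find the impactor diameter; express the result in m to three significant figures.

Rearranging for d: d = [D / (0.0478 · 1620^0.37 · 13400^0.49 · 1.24^-0.25)]^(1/0.8).
D = 12500 m.
1620^0.37 = 15.40
13400^0.49 = 105.3
1.24^-0.25 = 0.9476
Denominator = 0.0478 × 15.40 × 105.3 × 0.9476 = 73.45
D / 73.45 = 12500 / 73.45 = 170.2
d = 170.2^(1/0.8) = 170.2^1.25 = 614.8 m

d ≈ 615 m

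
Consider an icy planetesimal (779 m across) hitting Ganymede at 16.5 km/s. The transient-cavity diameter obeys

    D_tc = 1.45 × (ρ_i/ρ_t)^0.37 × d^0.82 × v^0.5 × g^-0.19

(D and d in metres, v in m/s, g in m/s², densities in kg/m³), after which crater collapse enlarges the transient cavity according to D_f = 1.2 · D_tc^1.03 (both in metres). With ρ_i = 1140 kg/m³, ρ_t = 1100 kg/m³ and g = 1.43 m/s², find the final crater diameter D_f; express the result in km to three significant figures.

D_f ≈ 68.4 km

v = 16500 m/s.
(ρ_i/ρ_t)^0.37 = (1140/1100)^0.37 = 1.013
d^0.82 = 779^0.82 = 235.0
v^0.5 = 16500^0.5 = 128.5
g^-0.19 = 1.43^-0.19 = 0.9343
D_tc = 1.45 × 1.013 × 235.0 × 128.5 × 0.9343 = 41440 m
D_f = 1.2 × (41440)^1.03 = 68411 m
     = 68.41 km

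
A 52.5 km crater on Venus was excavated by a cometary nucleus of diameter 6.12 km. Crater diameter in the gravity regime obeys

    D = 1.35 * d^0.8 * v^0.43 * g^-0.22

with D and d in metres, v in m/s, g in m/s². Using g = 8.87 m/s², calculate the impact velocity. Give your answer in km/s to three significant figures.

v ≈ 13.0 km/s

Rearranging for v: v = [D / (1.35 · 6120^0.8 · 8.87^-0.22)]^(1/0.43).
D = 52500 m.
6120^0.8 = 1070
8.87^-0.22 = 0.6187
Denominator = 1.35 × 1070 × 0.6187 = 893.7
D / 893.7 = 52500 / 893.7 = 58.74
v = 58.74^(1/0.43) = 58.74^2.3256 = 12997 m/s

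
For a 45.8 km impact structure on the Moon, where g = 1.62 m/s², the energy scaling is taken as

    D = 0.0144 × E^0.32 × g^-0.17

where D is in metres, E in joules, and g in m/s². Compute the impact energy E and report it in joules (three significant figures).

Rearranging: E = [D / (0.0144 · g^-0.17)]^(1/0.32).
D = 45800 m.
g^-0.17 = 1.62^-0.17 = 0.9213
D / (0.0144 × 0.9213) = 45800 / (0.01327) = 3.451 × 10^6
E = (3.451 × 10^6)^3.125 = 2.698 × 10^20 J

E ≈ 2.70 × 10^20 J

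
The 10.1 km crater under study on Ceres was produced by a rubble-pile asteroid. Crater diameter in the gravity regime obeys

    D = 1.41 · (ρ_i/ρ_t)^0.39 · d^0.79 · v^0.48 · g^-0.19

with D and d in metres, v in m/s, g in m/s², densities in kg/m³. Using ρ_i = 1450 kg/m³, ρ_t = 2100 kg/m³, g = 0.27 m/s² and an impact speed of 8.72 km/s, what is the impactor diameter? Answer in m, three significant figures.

d ≈ 268 m

Rearranging for d: d = [D / (1.41 · (1450/2100)^0.39 · 8720^0.48 · 0.27^-0.19)]^(1/0.79).
D = 10100 m.
(1450/2100)^0.39 = 0.8655
8720^0.48 = 77.88
0.27^-0.19 = 1.282
Denominator = 1.41 × 0.8655 × 77.88 × 1.282 = 121.8
D / 121.8 = 10100 / 121.8 = 82.92
d = 82.92^(1/0.79) = 82.92^1.2658 = 268.3 m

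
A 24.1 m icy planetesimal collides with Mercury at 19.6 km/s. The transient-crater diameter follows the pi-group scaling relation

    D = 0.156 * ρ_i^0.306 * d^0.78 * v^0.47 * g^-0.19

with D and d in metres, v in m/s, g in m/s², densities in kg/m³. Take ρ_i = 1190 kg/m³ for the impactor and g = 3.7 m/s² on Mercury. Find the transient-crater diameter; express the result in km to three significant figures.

In SI units: v = 19600 m/s.
ρ_i^0.306 = 1190^0.306 = 8.732
d^0.78 = 24.1^0.78 = 11.97
v^0.47 = 19600^0.47 = 104.1
g^-0.19 = 3.7^-0.19 = 0.7799
D = 0.156 × 8.732 × 11.97 × 104.1 × 0.7799 = 1324 m
   = 1.324 km

D ≈ 1.32 km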